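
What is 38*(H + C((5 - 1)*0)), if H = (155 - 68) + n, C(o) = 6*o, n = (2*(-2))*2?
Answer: 3002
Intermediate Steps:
n = -8 (n = -4*2 = -8)
H = 79 (H = (155 - 68) - 8 = 87 - 8 = 79)
38*(H + C((5 - 1)*0)) = 38*(79 + 6*((5 - 1)*0)) = 38*(79 + 6*(4*0)) = 38*(79 + 6*0) = 38*(79 + 0) = 38*79 = 3002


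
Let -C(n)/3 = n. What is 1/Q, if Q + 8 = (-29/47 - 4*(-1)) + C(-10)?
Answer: 47/1193 ≈ 0.039396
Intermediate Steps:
C(n) = -3*n
Q = 1193/47 (Q = -8 + ((-29/47 - 4*(-1)) - 3*(-10)) = -8 + ((-29*1/47 + 4) + 30) = -8 + ((-29/47 + 4) + 30) = -8 + (159/47 + 30) = -8 + 1569/47 = 1193/47 ≈ 25.383)
1/Q = 1/(1193/47) = 47/1193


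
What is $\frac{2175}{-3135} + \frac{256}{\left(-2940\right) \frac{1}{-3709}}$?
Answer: $\frac{49505009}{153615} \approx 322.27$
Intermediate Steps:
$\frac{2175}{-3135} + \frac{256}{\left(-2940\right) \frac{1}{-3709}} = 2175 \left(- \frac{1}{3135}\right) + \frac{256}{\left(-2940\right) \left(- \frac{1}{3709}\right)} = - \frac{145}{209} + \frac{256}{\frac{2940}{3709}} = - \frac{145}{209} + 256 \cdot \frac{3709}{2940} = - \frac{145}{209} + \frac{237376}{735} = \frac{49505009}{153615}$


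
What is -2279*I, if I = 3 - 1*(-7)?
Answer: -22790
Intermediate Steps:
I = 10 (I = 3 + 7 = 10)
-2279*I = -2279*10 = -22790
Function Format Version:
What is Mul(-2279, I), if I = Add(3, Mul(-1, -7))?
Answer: -22790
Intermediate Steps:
I = 10 (I = Add(3, 7) = 10)
Mul(-2279, I) = Mul(-2279, 10) = -22790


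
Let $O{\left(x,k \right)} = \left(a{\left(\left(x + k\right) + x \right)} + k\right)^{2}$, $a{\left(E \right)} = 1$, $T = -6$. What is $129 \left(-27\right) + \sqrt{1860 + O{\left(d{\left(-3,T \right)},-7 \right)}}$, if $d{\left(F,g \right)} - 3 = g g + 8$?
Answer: $-3483 + 2 \sqrt{474} \approx -3439.5$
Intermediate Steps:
$d{\left(F,g \right)} = 11 + g^{2}$ ($d{\left(F,g \right)} = 3 + \left(g g + 8\right) = 3 + \left(g^{2} + 8\right) = 3 + \left(8 + g^{2}\right) = 11 + g^{2}$)
$O{\left(x,k \right)} = \left(1 + k\right)^{2}$
$129 \left(-27\right) + \sqrt{1860 + O{\left(d{\left(-3,T \right)},-7 \right)}} = 129 \left(-27\right) + \sqrt{1860 + \left(1 - 7\right)^{2}} = -3483 + \sqrt{1860 + \left(-6\right)^{2}} = -3483 + \sqrt{1860 + 36} = -3483 + \sqrt{1896} = -3483 + 2 \sqrt{474}$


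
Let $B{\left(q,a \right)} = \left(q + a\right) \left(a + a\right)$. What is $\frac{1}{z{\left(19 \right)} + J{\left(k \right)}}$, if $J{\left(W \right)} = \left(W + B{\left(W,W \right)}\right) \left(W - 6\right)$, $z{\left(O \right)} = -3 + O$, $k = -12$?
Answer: $- \frac{1}{10136} \approx -9.8658 \cdot 10^{-5}$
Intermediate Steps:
$B{\left(q,a \right)} = 2 a \left(a + q\right)$ ($B{\left(q,a \right)} = \left(a + q\right) 2 a = 2 a \left(a + q\right)$)
$J{\left(W \right)} = \left(-6 + W\right) \left(W + 4 W^{2}\right)$ ($J{\left(W \right)} = \left(W + 2 W \left(W + W\right)\right) \left(W - 6\right) = \left(W + 2 W 2 W\right) \left(-6 + W\right) = \left(W + 4 W^{2}\right) \left(-6 + W\right) = \left(-6 + W\right) \left(W + 4 W^{2}\right)$)
$\frac{1}{z{\left(19 \right)} + J{\left(k \right)}} = \frac{1}{\left(-3 + 19\right) - 12 \left(-6 - -276 + 4 \left(-12\right)^{2}\right)} = \frac{1}{16 - 12 \left(-6 + 276 + 4 \cdot 144\right)} = \frac{1}{16 - 12 \left(-6 + 276 + 576\right)} = \frac{1}{16 - 10152} = \frac{1}{-10136} = - \frac{1}{10136}$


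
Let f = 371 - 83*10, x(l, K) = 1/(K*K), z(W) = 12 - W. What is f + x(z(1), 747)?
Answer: -256126130/558009 ≈ -459.00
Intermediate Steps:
x(l, K) = K⁻²
f = -459 (f = 371 - 830 = -459)
f + x(z(1), 747) = -459 + 747⁻² = -459 + 1/558009 = -256126130/558009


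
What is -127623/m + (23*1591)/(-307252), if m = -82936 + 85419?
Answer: -39303282415/762906716 ≈ -51.518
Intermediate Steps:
m = 2483
-127623/m + (23*1591)/(-307252) = -127623/2483 + (23*1591)/(-307252) = -127623*1/2483 + 36593*(-1/307252) = -127623/2483 - 36593/307252 = -39303282415/762906716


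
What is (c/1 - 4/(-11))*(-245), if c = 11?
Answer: -30625/11 ≈ -2784.1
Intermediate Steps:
(c/1 - 4/(-11))*(-245) = (11/1 - 4/(-11))*(-245) = (11*1 - 4*(-1/11))*(-245) = (11 + 4/11)*(-245) = (125/11)*(-245) = -30625/11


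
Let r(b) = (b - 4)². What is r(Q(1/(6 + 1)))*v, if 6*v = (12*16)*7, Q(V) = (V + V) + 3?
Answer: 800/7 ≈ 114.29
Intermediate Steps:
Q(V) = 3 + 2*V (Q(V) = 2*V + 3 = 3 + 2*V)
r(b) = (-4 + b)²
v = 224 (v = ((12*16)*7)/6 = (192*7)/6 = (⅙)*1344 = 224)
r(Q(1/(6 + 1)))*v = (-4 + (3 + 2/(6 + 1)))²*224 = (-4 + (3 + 2/7))²*224 = (-4 + 23/7)²*224 = (-5/7)²*224 = (25/49)*224 = 800/7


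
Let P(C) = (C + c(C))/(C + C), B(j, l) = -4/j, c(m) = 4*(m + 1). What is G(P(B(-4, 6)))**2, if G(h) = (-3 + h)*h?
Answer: 729/16 ≈ 45.563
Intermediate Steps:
c(m) = 4 + 4*m (c(m) = 4*(1 + m) = 4 + 4*m)
P(C) = (4 + 5*C)/(2*C) (P(C) = (C + (4 + 4*C))/(C + C) = (4 + 5*C)/((2*C)) = (4 + 5*C)*(1/(2*C)) = (4 + 5*C)/(2*C))
G(h) = h*(-3 + h)
G(P(B(-4, 6)))**2 = ((5/2 + 2/((-4/(-4))))*(-3 + (5/2 + 2/((-4/(-4))))))**2 = ((5/2 + 2/((-4*(-1/4))))*(-3 + (5/2 + 2/((-4*(-1/4))))))**2 = ((5/2 + 2/1)*(-3 + (5/2 + 2/1)))**2 = ((5/2 + 2*1)*(-3 + (5/2 + 2*1)))**2 = ((5/2 + 2)*(-3 + (5/2 + 2)))**2 = (9*(-3 + 9/2)/2)**2 = ((9/2)*(3/2))**2 = (27/4)**2 = 729/16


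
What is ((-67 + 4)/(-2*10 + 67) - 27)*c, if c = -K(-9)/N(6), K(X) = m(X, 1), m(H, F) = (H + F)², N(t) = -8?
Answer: -10656/47 ≈ -226.72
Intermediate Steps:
m(H, F) = (F + H)²
K(X) = (1 + X)²
c = 8 (c = -(1 - 9)²/(-8) = -(-8)²*(-1)/8 = -64*(-1)/8 = -1*(-8) = 8)
((-67 + 4)/(-2*10 + 67) - 27)*c = ((-67 + 4)/(-2*10 + 67) - 27)*8 = (-63/(-20 + 67) - 27)*8 = (-63/47 - 27)*8 = -1332/47*8 = -10656/47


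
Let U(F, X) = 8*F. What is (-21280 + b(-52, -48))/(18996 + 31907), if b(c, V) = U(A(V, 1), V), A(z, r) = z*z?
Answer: -2848/50903 ≈ -0.055950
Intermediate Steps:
A(z, r) = z²
b(c, V) = 8*V²
(-21280 + b(-52, -48))/(18996 + 31907) = (-21280 + 8*(-48)²)/(18996 + 31907) = (-21280 + 8*2304)/50903 = (-21280 + 18432)*(1/50903) = -2848*1/50903 = -2848/50903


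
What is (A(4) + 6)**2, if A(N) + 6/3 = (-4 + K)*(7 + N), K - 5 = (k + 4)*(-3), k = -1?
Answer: 7056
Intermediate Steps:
K = -4 (K = 5 + (-1 + 4)*(-3) = 5 + 3*(-3) = 5 - 9 = -4)
A(N) = -58 - 8*N (A(N) = -2 + (-4 - 4)*(7 + N) = -2 - 8*(7 + N) = -2 + (-56 - 8*N) = -58 - 8*N)
(A(4) + 6)**2 = ((-58 - 8*4) + 6)**2 = ((-58 - 32) + 6)**2 = (-90 + 6)**2 = (-84)**2 = 7056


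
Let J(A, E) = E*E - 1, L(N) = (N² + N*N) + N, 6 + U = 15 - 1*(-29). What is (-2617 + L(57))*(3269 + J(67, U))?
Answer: 18555856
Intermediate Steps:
U = 38 (U = -6 + (15 - 1*(-29)) = -6 + (15 + 29) = -6 + 44 = 38)
L(N) = N + 2*N² (L(N) = (N² + N²) + N = 2*N² + N = N + 2*N²)
J(A, E) = -1 + E² (J(A, E) = E² - 1 = -1 + E²)
(-2617 + L(57))*(3269 + J(67, U)) = (-2617 + 57*(1 + 2*57))*(3269 + (-1 + 38²)) = (-2617 + 57*(1 + 114))*(3269 + (-1 + 1444)) = (-2617 + 57*115)*(3269 + 1443) = (-2617 + 6555)*4712 = 3938*4712 = 18555856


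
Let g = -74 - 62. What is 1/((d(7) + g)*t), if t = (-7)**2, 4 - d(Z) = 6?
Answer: -1/6762 ≈ -0.00014789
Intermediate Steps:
d(Z) = -2 (d(Z) = 4 - 1*6 = 4 - 6 = -2)
g = -136
t = 49
1/((d(7) + g)*t) = 1/((-2 - 136)*49) = 1/(-138*49) = 1/(-6762) = -1/6762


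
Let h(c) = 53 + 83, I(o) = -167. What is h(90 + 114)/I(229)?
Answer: -136/167 ≈ -0.81437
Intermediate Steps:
h(c) = 136
h(90 + 114)/I(229) = 136/(-167) = 136*(-1/167) = -136/167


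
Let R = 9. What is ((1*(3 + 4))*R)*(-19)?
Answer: -1197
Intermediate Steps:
((1*(3 + 4))*R)*(-19) = ((1*(3 + 4))*9)*(-19) = ((1*7)*9)*(-19) = (7*9)*(-19) = 63*(-19) = -1197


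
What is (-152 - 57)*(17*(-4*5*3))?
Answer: 213180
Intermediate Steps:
(-152 - 57)*(17*(-4*5*3)) = -3553*(-20*3) = -3553*(-60) = -209*(-1020) = 213180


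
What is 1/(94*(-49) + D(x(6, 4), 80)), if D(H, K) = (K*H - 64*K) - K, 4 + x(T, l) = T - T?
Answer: -1/10126 ≈ -9.8756e-5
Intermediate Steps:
x(T, l) = -4 (x(T, l) = -4 + (T - T) = -4 + 0 = -4)
D(H, K) = -65*K + H*K (D(H, K) = (H*K - 64*K) - K = (-64*K + H*K) - K = -65*K + H*K)
1/(94*(-49) + D(x(6, 4), 80)) = 1/(94*(-49) + 80*(-65 - 4)) = 1/(-4606 + 80*(-69)) = 1/(-4606 - 5520) = 1/(-10126) = -1/10126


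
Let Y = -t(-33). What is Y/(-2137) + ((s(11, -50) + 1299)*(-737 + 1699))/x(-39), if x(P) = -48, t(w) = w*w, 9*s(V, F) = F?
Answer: -11965513753/461592 ≈ -25922.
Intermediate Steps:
s(V, F) = F/9
t(w) = w²
Y = -1089 (Y = -1*(-33)² = -1*1089 = -1089)
Y/(-2137) + ((s(11, -50) + 1299)*(-737 + 1699))/x(-39) = -1089/(-2137) + (((⅑)*(-50) + 1299)*(-737 + 1699))/(-48) = -1089*(-1/2137) + ((-50/9 + 1299)*962)*(-1/48) = 1089/2137 + ((11641/9)*962)*(-1/48) = 1089/2137 + (11198642/9)*(-1/48) = 1089/2137 - 5599321/216 = -11965513753/461592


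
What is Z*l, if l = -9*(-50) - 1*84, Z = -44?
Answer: -16104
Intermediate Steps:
l = 366 (l = 450 - 84 = 366)
Z*l = -44*366 = -16104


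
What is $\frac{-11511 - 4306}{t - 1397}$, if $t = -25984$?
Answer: $\frac{15817}{27381} \approx 0.57766$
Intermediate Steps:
$\frac{-11511 - 4306}{t - 1397} = \frac{-11511 - 4306}{-25984 - 1397} = - \frac{15817}{-27381} = \left(-15817\right) \left(- \frac{1}{27381}\right) = \frac{15817}{27381}$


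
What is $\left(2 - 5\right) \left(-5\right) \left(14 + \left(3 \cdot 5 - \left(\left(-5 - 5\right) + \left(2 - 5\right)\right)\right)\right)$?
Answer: $630$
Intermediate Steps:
$\left(2 - 5\right) \left(-5\right) \left(14 + \left(3 \cdot 5 - \left(\left(-5 - 5\right) + \left(2 - 5\right)\right)\right)\right) = \left(-3\right) \left(-5\right) \left(14 + \left(15 - \left(-10 + \left(2 - 5\right)\right)\right)\right) = 15 \left(14 + \left(15 - \left(-10 - 3\right)\right)\right) = 15 \left(14 + \left(15 - -13\right)\right) = 15 \left(14 + \left(15 + 13\right)\right) = 15 \left(14 + 28\right) = 15 \cdot 42 = 630$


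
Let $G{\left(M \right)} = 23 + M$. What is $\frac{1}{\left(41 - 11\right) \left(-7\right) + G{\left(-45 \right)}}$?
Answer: $- \frac{1}{232} \approx -0.0043103$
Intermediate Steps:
$\frac{1}{\left(41 - 11\right) \left(-7\right) + G{\left(-45 \right)}} = \frac{1}{\left(41 - 11\right) \left(-7\right) + \left(23 - 45\right)} = \frac{1}{30 \left(-7\right) - 22} = \frac{1}{-210 - 22} = \frac{1}{-232} = - \frac{1}{232}$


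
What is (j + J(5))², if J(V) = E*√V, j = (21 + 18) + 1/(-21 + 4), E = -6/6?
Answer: 439689/289 - 1324*√5/17 ≈ 1347.3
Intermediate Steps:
E = -1 (E = -6*⅙ = -1)
j = 662/17 (j = 39 + 1/(-17) = 39 - 1/17 = 662/17 ≈ 38.941)
J(V) = -√V
(j + J(5))² = (662/17 - √5)²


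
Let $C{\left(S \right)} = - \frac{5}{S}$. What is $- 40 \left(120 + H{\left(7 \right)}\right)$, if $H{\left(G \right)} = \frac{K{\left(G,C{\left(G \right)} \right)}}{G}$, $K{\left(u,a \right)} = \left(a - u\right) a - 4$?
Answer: $- \frac{1649360}{343} \approx -4808.6$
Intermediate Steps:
$K{\left(u,a \right)} = -4 + a \left(a - u\right)$ ($K{\left(u,a \right)} = a \left(a - u\right) - 4 = -4 + a \left(a - u\right)$)
$H{\left(G \right)} = \frac{1 + \frac{25}{G^{2}}}{G}$ ($H{\left(G \right)} = \frac{-4 + \left(- \frac{5}{G}\right)^{2} - - \frac{5}{G} G}{G} = \frac{-4 + \frac{25}{G^{2}} + 5}{G} = \frac{1 + \frac{25}{G^{2}}}{G}$)
$- 40 \left(120 + H{\left(7 \right)}\right) = - 40 \left(120 + \frac{25 + 7^{2}}{343}\right) = - 40 \left(120 + \frac{25 + 49}{343}\right) = - 40 \left(120 + \frac{1}{343} \cdot 74\right) = - 40 \left(120 + \frac{74}{343}\right) = \left(-40\right) \frac{41234}{343} = - \frac{1649360}{343}$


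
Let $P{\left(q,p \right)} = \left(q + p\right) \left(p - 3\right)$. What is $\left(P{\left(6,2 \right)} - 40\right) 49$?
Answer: $-2352$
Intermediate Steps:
$P{\left(q,p \right)} = \left(-3 + p\right) \left(p + q\right)$ ($P{\left(q,p \right)} = \left(p + q\right) \left(-3 + p\right) = \left(-3 + p\right) \left(p + q\right)$)
$\left(P{\left(6,2 \right)} - 40\right) 49 = \left(\left(2^{2} - 6 - 18 + 2 \cdot 6\right) - 40\right) 49 = \left(\left(4 - 6 - 18 + 12\right) - 40\right) 49 = \left(-8 - 40\right) 49 = \left(-48\right) 49 = -2352$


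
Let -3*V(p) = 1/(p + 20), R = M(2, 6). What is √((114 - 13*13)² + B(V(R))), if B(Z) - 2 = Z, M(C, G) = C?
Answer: 83*√1914/66 ≈ 55.018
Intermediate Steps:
R = 2
V(p) = -1/(3*(20 + p)) (V(p) = -1/(3*(p + 20)) = -1/(3*(20 + p)))
B(Z) = 2 + Z
√((114 - 13*13)² + B(V(R))) = √((114 - 13*13)² + (2 - 1/(60 + 3*2))) = √((114 - 169)² + (2 - 1/(60 + 6))) = √((-55)² + (2 - 1/66)) = √(3025 + (2 - 1*1/66)) = √(3025 + (2 - 1/66)) = √(3025 + 131/66) = √(199781/66) = 83*√1914/66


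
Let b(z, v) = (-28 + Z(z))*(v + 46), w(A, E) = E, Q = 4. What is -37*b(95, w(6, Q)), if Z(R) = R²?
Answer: -16644450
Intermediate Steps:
b(z, v) = (-28 + z²)*(46 + v) (b(z, v) = (-28 + z²)*(v + 46) = (-28 + z²)*(46 + v))
-37*b(95, w(6, Q)) = -37*(-1288 - 28*4 + 46*95² + 4*95²) = -37*(-1288 - 112 + 46*9025 + 4*9025) = -37*(-1288 - 112 + 415150 + 36100) = -37*449850 = -16644450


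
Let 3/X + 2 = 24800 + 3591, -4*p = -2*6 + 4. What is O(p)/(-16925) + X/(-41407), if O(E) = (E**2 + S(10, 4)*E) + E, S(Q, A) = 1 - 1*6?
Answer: 1567320839/6631797913925 ≈ 0.00023633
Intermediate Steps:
p = 2 (p = -(-2*6 + 4)/4 = -(-12 + 4)/4 = -1/4*(-8) = 2)
S(Q, A) = -5 (S(Q, A) = 1 - 6 = -5)
X = 1/9463 (X = 3/(-2 + (24800 + 3591)) = 3/(-2 + 28391) = 3/28389 = 3*(1/28389) = 1/9463 ≈ 0.00010567)
O(E) = E**2 - 4*E (O(E) = (E**2 - 5*E) + E = E**2 - 4*E)
O(p)/(-16925) + X/(-41407) = (2*(-4 + 2))/(-16925) + (1/9463)/(-41407) = (2*(-2))*(-1/16925) + (1/9463)*(-1/41407) = -4*(-1/16925) - 1/391834441 = 4/16925 - 1/391834441 = 1567320839/6631797913925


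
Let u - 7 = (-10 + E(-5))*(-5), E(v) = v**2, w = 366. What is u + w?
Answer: 298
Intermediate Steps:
u = -68 (u = 7 + (-10 + (-5)**2)*(-5) = 7 + (-10 + 25)*(-5) = 7 + 15*(-5) = 7 - 75 = -68)
u + w = -68 + 366 = 298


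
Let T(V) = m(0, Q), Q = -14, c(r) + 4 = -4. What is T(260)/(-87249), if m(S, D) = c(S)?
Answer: 8/87249 ≈ 9.1692e-5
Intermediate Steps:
c(r) = -8 (c(r) = -4 - 4 = -8)
m(S, D) = -8
T(V) = -8
T(260)/(-87249) = -8/(-87249) = -8*(-1/87249) = 8/87249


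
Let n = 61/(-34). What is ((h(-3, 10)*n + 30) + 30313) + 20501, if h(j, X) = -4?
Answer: 864470/17 ≈ 50851.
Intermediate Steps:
n = -61/34 (n = 61*(-1/34) = -61/34 ≈ -1.7941)
((h(-3, 10)*n + 30) + 30313) + 20501 = ((-4*(-61/34) + 30) + 30313) + 20501 = ((122/17 + 30) + 30313) + 20501 = (632/17 + 30313) + 20501 = 515953/17 + 20501 = 864470/17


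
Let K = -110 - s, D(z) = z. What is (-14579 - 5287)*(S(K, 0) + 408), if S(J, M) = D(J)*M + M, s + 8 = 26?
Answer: -8105328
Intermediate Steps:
s = 18 (s = -8 + 26 = 18)
K = -128 (K = -110 - 1*18 = -110 - 18 = -128)
S(J, M) = M + J*M (S(J, M) = J*M + M = M + J*M)
(-14579 - 5287)*(S(K, 0) + 408) = (-14579 - 5287)*(0*(1 - 128) + 408) = -19866*(0*(-127) + 408) = -19866*(0 + 408) = -19866*408 = -8105328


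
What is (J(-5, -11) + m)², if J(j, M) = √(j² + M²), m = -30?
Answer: (30 - √146)² ≈ 321.02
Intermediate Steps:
J(j, M) = √(M² + j²)
(J(-5, -11) + m)² = (√((-11)² + (-5)²) - 30)² = (√(121 + 25) - 30)² = (√146 - 30)² = (-30 + √146)²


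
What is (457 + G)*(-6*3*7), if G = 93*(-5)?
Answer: 1008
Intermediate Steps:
G = -465
(457 + G)*(-6*3*7) = (457 - 465)*(-6*3*7) = -(-144)*7 = -8*(-126) = 1008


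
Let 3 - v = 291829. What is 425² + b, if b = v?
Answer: -111201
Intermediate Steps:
v = -291826 (v = 3 - 1*291829 = 3 - 291829 = -291826)
b = -291826
425² + b = 425² - 291826 = 180625 - 291826 = -111201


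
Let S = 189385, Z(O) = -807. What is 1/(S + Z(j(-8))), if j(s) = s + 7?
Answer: 1/188578 ≈ 5.3028e-6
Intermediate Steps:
j(s) = 7 + s
1/(S + Z(j(-8))) = 1/(189385 - 807) = 1/188578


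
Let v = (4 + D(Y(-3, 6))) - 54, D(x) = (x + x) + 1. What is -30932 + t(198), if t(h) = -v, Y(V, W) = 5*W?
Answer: -30943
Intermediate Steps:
D(x) = 1 + 2*x (D(x) = 2*x + 1 = 1 + 2*x)
v = 11 (v = (4 + (1 + 2*(5*6))) - 54 = (4 + (1 + 2*30)) - 54 = (4 + (1 + 60)) - 54 = (4 + 61) - 54 = 65 - 54 = 11)
t(h) = -11 (t(h) = -1*11 = -11)
-30932 + t(198) = -30932 - 11 = -30943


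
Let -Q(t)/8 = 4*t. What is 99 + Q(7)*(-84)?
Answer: 18915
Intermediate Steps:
Q(t) = -32*t
99 + Q(7)*(-84) = 99 - 32*7*(-84) = 99 - 224*(-84) = 99 + 18816 = 18915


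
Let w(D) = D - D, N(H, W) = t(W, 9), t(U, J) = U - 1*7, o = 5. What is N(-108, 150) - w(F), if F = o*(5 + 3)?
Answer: 143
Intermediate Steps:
t(U, J) = -7 + U (t(U, J) = U - 7 = -7 + U)
F = 40 (F = 5*(5 + 3) = 5*8 = 40)
N(H, W) = -7 + W
w(D) = 0
N(-108, 150) - w(F) = (-7 + 150) - 1*0 = 143 + 0 = 143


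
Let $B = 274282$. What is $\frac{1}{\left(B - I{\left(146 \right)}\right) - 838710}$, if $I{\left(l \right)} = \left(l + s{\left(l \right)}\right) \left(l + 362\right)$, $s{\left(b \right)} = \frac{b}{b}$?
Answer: $- \frac{1}{639104} \approx -1.5647 \cdot 10^{-6}$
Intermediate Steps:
$s{\left(b \right)} = 1$
$I{\left(l \right)} = \left(1 + l\right) \left(362 + l\right)$ ($I{\left(l \right)} = \left(l + 1\right) \left(l + 362\right) = \left(1 + l\right) \left(362 + l\right)$)
$\frac{1}{\left(B - I{\left(146 \right)}\right) - 838710} = \frac{1}{\left(274282 - \left(362 + 146^{2} + 363 \cdot 146\right)\right) - 838710} = \frac{1}{\left(274282 - \left(362 + 21316 + 52998\right)\right) - 838710} = \frac{1}{\left(274282 - 74676\right) - 838710} = \frac{1}{199606 - 838710} = \frac{1}{-639104} = - \frac{1}{639104}$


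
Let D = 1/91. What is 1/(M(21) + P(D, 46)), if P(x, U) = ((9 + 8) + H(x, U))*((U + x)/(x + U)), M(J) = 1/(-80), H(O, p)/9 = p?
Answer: 80/34479 ≈ 0.0023203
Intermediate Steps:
H(O, p) = 9*p
D = 1/91 ≈ 0.010989
M(J) = -1/80
P(x, U) = 17 + 9*U (P(x, U) = ((9 + 8) + 9*U)*((U + x)/(x + U)) = (17 + 9*U)*((U + x)/(U + x)) = (17 + 9*U)*1 = 17 + 9*U)
1/(M(21) + P(D, 46)) = 1/(-1/80 + (17 + 9*46)) = 1/(-1/80 + (17 + 414)) = 1/(-1/80 + 431) = 1/(34479/80) = 80/34479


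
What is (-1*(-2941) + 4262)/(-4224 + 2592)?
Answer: -2401/544 ≈ -4.4136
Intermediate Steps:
(-1*(-2941) + 4262)/(-4224 + 2592) = (2941 + 4262)/(-1632) = 7203*(-1/1632) = -2401/544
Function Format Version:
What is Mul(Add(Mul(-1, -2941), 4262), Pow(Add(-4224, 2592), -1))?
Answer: Rational(-2401, 544) ≈ -4.4136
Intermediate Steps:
Mul(Add(Mul(-1, -2941), 4262), Pow(Add(-4224, 2592), -1)) = Mul(Add(2941, 4262), Pow(-1632, -1)) = Mul(7203, Rational(-1, 1632)) = Rational(-2401, 544)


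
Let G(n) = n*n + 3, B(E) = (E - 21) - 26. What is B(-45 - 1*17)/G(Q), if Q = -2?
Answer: -109/7 ≈ -15.571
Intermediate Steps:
B(E) = -47 + E (B(E) = (-21 + E) - 26 = -47 + E)
G(n) = 3 + n² (G(n) = n² + 3 = 3 + n²)
B(-45 - 1*17)/G(Q) = (-47 + (-45 - 1*17))/(3 + (-2)²) = (-47 + (-45 - 17))/(3 + 4) = (-47 - 62)/7 = -109*⅐ = -109/7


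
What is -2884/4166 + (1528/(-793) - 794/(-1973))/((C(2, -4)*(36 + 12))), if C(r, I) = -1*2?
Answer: -35270169497/52144622192 ≈ -0.67639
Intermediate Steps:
C(r, I) = -2
-2884/4166 + (1528/(-793) - 794/(-1973))/((C(2, -4)*(36 + 12))) = -2884/4166 + (1528/(-793) - 794/(-1973))/((-2*(36 + 12))) = -2884*1/4166 + (1528*(-1/793) - 794*(-1/1973))/((-2*48)) = -1442/2083 + (-1528/793 + 794/1973)/(-96) = -1442/2083 - 2385102/1564589*(-1/96) = -1442/2083 + 397517/25033424 = -35270169497/52144622192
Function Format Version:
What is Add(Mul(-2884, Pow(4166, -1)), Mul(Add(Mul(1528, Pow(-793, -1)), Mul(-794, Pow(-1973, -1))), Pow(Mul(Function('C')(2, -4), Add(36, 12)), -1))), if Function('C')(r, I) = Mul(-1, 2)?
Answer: Rational(-35270169497, 52144622192) ≈ -0.67639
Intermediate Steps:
Function('C')(r, I) = -2
Add(Mul(-2884, Pow(4166, -1)), Mul(Add(Mul(1528, Pow(-793, -1)), Mul(-794, Pow(-1973, -1))), Pow(Mul(Function('C')(2, -4), Add(36, 12)), -1))) = Add(Mul(-2884, Pow(4166, -1)), Mul(Add(Mul(1528, Pow(-793, -1)), Mul(-794, Pow(-1973, -1))), Pow(Mul(-2, Add(36, 12)), -1))) = Add(Mul(-2884, Rational(1, 4166)), Mul(Add(Mul(1528, Rational(-1, 793)), Mul(-794, Rational(-1, 1973))), Pow(Mul(-2, 48), -1))) = Add(Rational(-1442, 2083), Mul(Add(Rational(-1528, 793), Rational(794, 1973)), Pow(-96, -1))) = Add(Rational(-1442, 2083), Mul(Rational(-2385102, 1564589), Rational(-1, 96))) = Add(Rational(-1442, 2083), Rational(397517, 25033424)) = Rational(-35270169497, 52144622192)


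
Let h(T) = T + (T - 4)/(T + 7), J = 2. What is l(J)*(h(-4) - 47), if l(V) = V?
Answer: -322/3 ≈ -107.33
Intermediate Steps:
h(T) = T + (-4 + T)/(7 + T)
l(J)*(h(-4) - 47) = 2*((-4 + (-4)² + 8*(-4))/(7 - 4) - 47) = 2*((-4 + 16 - 32)/3 - 47) = 2*((⅓)*(-20) - 47) = 2*(-20/3 - 47) = 2*(-161/3) = -322/3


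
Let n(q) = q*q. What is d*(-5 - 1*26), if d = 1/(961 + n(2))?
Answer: -31/965 ≈ -0.032124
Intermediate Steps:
n(q) = q²
d = 1/965 (d = 1/(961 + 2²) = 1/(961 + 4) = 1/965 ≈ 0.0010363)
d*(-5 - 1*26) = (-5 - 1*26)/965 = (-5 - 26)/965 = (1/965)*(-31) = -31/965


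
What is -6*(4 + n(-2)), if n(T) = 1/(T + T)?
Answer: -45/2 ≈ -22.500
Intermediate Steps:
n(T) = 1/(2*T)
-6*(4 + n(-2)) = -6*(4 + (½)/(-2)) = -6*(4 + (½)*(-½)) = -6*(4 - ¼) = -6*15/4 = -45/2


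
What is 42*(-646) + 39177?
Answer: 12045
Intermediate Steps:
42*(-646) + 39177 = -27132 + 39177 = 12045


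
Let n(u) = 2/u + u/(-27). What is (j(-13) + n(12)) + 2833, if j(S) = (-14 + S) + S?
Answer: 50269/18 ≈ 2792.7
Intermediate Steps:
n(u) = 2/u - u/27 (n(u) = 2/u + u*(-1/27) = 2/u - u/27)
j(S) = -14 + 2*S
(j(-13) + n(12)) + 2833 = ((-14 + 2*(-13)) + (2/12 - 1/27*12)) + 2833 = ((-14 - 26) + (2*(1/12) - 4/9)) + 2833 = (-40 + (⅙ - 4/9)) + 2833 = (-40 - 5/18) + 2833 = -725/18 + 2833 = 50269/18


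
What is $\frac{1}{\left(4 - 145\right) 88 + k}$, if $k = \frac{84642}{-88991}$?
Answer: $- \frac{88991}{1104284970} \approx -8.0587 \cdot 10^{-5}$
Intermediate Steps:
$k = - \frac{84642}{88991}$ ($k = 84642 \left(- \frac{1}{88991}\right) = - \frac{84642}{88991} \approx -0.95113$)
$\frac{1}{\left(4 - 145\right) 88 + k} = \frac{1}{\left(4 - 145\right) 88 - \frac{84642}{88991}} = \frac{1}{\left(-141\right) 88 - \frac{84642}{88991}} = \frac{1}{-12408 - \frac{84642}{88991}} = \frac{1}{- \frac{1104284970}{88991}} = - \frac{88991}{1104284970}$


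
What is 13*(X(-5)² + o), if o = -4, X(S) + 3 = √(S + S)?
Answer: -65 - 78*I*√10 ≈ -65.0 - 246.66*I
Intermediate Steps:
X(S) = -3 + √2*√S (X(S) = -3 + √(S + S) = -3 + √(2*S) = -3 + √2*√S)
13*(X(-5)² + o) = 13*((-3 + √2*√(-5))² - 4) = 13*((-3 + √2*(I*√5))² - 4) = 13*((-3 + I*√10)² - 4) = 13*(-4 + (-3 + I*√10)²) = -52 + 13*(-3 + I*√10)²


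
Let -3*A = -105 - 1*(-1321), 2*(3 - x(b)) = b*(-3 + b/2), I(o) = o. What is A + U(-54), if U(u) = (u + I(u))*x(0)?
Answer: -2188/3 ≈ -729.33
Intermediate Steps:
x(b) = 3 - b*(-3 + b/2)/2
U(u) = 6*u (U(u) = (u + u)*(3 - ¼*0² + (3/2)*0) = (2*u)*(3 - ¼*0 + 0) = (2*u)*(3 + 0 + 0) = (2*u)*3 = 6*u)
A = -1216/3 (A = -(-105 - 1*(-1321))/3 = -(-105 + 1321)/3 = -⅓*1216 = -1216/3 ≈ -405.33)
A + U(-54) = -1216/3 + 6*(-54) = -1216/3 - 324 = -2188/3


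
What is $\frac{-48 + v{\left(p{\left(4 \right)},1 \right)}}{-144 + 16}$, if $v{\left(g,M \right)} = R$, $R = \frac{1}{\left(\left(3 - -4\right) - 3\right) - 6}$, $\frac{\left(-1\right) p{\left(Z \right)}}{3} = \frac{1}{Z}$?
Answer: $\frac{97}{256} \approx 0.37891$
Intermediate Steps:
$p{\left(Z \right)} = - \frac{3}{Z}$
$R = - \frac{1}{2}$ ($R = \frac{1}{\left(\left(3 + 4\right) - 3\right) - 6} = \frac{1}{\left(7 - 3\right) - 6} = \frac{1}{4 - 6} = \frac{1}{-2} = - \frac{1}{2} \approx -0.5$)
$v{\left(g,M \right)} = - \frac{1}{2}$
$\frac{-48 + v{\left(p{\left(4 \right)},1 \right)}}{-144 + 16} = \frac{-48 - \frac{1}{2}}{-144 + 16} = \frac{1}{-128} \left(- \frac{97}{2}\right) = \left(- \frac{1}{128}\right) \left(- \frac{97}{2}\right) = \frac{97}{256}$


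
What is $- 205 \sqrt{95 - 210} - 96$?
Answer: $-96 - 205 i \sqrt{115} \approx -96.0 - 2198.4 i$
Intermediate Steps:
$- 205 \sqrt{95 - 210} - 96 = - 205 \sqrt{-115} - 96 = - 205 i \sqrt{115} - 96 = -96 - 205 i \sqrt{115}$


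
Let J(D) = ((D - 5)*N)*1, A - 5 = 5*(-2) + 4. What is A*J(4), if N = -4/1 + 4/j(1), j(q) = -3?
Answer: -16/3 ≈ -5.3333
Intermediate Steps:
A = -1 (A = 5 + (5*(-2) + 4) = 5 + (-10 + 4) = 5 - 6 = -1)
N = -16/3 (N = -4/1 + 4/(-3) = -4*1 + 4*(-⅓) = -4 - 4/3 = -16/3 ≈ -5.3333)
J(D) = 80/3 - 16*D/3 (J(D) = ((D - 5)*(-16/3))*1 = ((-5 + D)*(-16/3))*1 = (80/3 - 16*D/3)*1 = 80/3 - 16*D/3)
A*J(4) = -(80/3 - 16/3*4) = -(80/3 - 64/3) = -1*16/3 = -16/3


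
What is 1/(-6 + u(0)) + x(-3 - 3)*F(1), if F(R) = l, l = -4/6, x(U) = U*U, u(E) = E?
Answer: -145/6 ≈ -24.167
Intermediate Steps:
x(U) = U**2
l = -2/3 (l = -4*1/6 = -2/3 ≈ -0.66667)
F(R) = -2/3
1/(-6 + u(0)) + x(-3 - 3)*F(1) = 1/(-6 + 0) + (-3 - 3)**2*(-2/3) = 1/(-6) + (-6)**2*(-2/3) = -1/6 + 36*(-2/3) = -1/6 - 24 = -145/6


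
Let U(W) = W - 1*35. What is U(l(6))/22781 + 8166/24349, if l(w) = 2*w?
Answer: 185469619/554694569 ≈ 0.33436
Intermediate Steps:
U(W) = -35 + W (U(W) = W - 35 = -35 + W)
U(l(6))/22781 + 8166/24349 = (-35 + 2*6)/22781 + 8166/24349 = (-35 + 12)*(1/22781) + 8166*(1/24349) = -23*1/22781 + 8166/24349 = -23/22781 + 8166/24349 = 185469619/554694569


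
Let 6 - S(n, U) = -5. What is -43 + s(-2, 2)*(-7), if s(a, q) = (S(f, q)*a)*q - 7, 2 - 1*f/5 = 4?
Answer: 314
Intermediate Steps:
f = -10 (f = 10 - 5*4 = 10 - 20 = -10)
S(n, U) = 11 (S(n, U) = 6 - 1*(-5) = 6 + 5 = 11)
s(a, q) = -7 + 11*a*q (s(a, q) = (11*a)*q - 7 = 11*a*q - 7 = -7 + 11*a*q)
-43 + s(-2, 2)*(-7) = -43 + (-7 + 11*(-2)*2)*(-7) = -43 + (-7 - 44)*(-7) = -43 - 51*(-7) = -43 + 357 = 314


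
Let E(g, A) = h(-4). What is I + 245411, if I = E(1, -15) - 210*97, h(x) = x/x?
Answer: 225042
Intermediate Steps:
h(x) = 1
E(g, A) = 1
I = -20369 (I = 1 - 210*97 = 1 - 20370 = -20369)
I + 245411 = -20369 + 245411 = 225042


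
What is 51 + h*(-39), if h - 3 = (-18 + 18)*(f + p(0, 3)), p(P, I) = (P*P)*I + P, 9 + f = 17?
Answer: -66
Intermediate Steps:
f = 8 (f = -9 + 17 = 8)
p(P, I) = P + I*P² (p(P, I) = P²*I + P = I*P² + P = P + I*P²)
h = 3 (h = 3 + (-18 + 18)*(8 + 0*(1 + 3*0)) = 3 + 0*(8 + 0*(1 + 0)) = 3 + 0*(8 + 0*1) = 3 + 0*(8 + 0) = 3 + 0*8 = 3 + 0 = 3)
51 + h*(-39) = 51 + 3*(-39) = 51 - 117 = -66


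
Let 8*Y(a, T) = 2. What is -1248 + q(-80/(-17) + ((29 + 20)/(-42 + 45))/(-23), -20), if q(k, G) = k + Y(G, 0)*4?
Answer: -1458044/1173 ≈ -1243.0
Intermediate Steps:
Y(a, T) = ¼ (Y(a, T) = (⅛)*2 = ¼)
q(k, G) = 1 + k (q(k, G) = k + (¼)*4 = k + 1 = 1 + k)
-1248 + q(-80/(-17) + ((29 + 20)/(-42 + 45))/(-23), -20) = -1248 + (1 + (-80/(-17) + ((29 + 20)/(-42 + 45))/(-23))) = -1248 + (1 + (-80*(-1/17) + (49/3)*(-1/23))) = -1248 + (1 + (80/17 + (49*(⅓))*(-1/23))) = -1248 + (1 + (80/17 + (49/3)*(-1/23))) = -1248 + (1 + (80/17 - 49/69)) = -1248 + (1 + 4687/1173) = -1248 + 5860/1173 = -1458044/1173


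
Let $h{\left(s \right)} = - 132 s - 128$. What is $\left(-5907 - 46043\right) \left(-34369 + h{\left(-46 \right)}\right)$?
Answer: $1476678750$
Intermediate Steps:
$h{\left(s \right)} = -128 - 132 s$
$\left(-5907 - 46043\right) \left(-34369 + h{\left(-46 \right)}\right) = \left(-5907 - 46043\right) \left(-34369 - -5944\right) = - 51950 \left(-34369 + \left(-128 + 6072\right)\right) = - 51950 \left(-34369 + 5944\right) = \left(-51950\right) \left(-28425\right) = 1476678750$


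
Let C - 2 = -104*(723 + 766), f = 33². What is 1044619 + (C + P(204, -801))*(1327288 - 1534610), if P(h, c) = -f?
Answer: 32331459265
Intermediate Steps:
f = 1089
C = -154854 (C = 2 - 104*(723 + 766) = 2 - 104*1489 = 2 - 154856 = -154854)
P(h, c) = -1089 (P(h, c) = -1*1089 = -1089)
1044619 + (C + P(204, -801))*(1327288 - 1534610) = 1044619 + (-154854 - 1089)*(1327288 - 1534610) = 1044619 - 155943*(-207322) = 1044619 + 32330414646 = 32331459265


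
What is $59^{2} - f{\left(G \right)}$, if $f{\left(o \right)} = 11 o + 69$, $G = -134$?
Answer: $4886$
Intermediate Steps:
$f{\left(o \right)} = 69 + 11 o$
$59^{2} - f{\left(G \right)} = 59^{2} - \left(69 + 11 \left(-134\right)\right) = 3481 - \left(69 - 1474\right) = 3481 - -1405 = 3481 + 1405 = 4886$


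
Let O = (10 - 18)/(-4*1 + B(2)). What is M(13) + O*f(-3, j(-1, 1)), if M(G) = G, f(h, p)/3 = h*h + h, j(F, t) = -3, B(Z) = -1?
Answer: 209/5 ≈ 41.800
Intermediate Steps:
f(h, p) = 3*h + 3*h² (f(h, p) = 3*(h*h + h) = 3*(h² + h) = 3*(h + h²) = 3*h + 3*h²)
O = 8/5 (O = (10 - 18)/(-4*1 - 1) = -8/(-4 - 1) = -8/(-5) = -8*(-⅕) = 8/5 ≈ 1.6000)
M(13) + O*f(-3, j(-1, 1)) = 13 + 8*(3*(-3)*(1 - 3))/5 = 13 + 8*(3*(-3)*(-2))/5 = 13 + (8/5)*18 = 13 + 144/5 = 209/5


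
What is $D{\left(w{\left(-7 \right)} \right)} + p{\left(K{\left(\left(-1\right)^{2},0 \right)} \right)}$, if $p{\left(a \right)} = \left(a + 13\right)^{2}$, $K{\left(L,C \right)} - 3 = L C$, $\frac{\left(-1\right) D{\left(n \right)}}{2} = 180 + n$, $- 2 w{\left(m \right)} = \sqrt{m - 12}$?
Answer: $-104 + i \sqrt{19} \approx -104.0 + 4.3589 i$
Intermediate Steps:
$w{\left(m \right)} = - \frac{\sqrt{-12 + m}}{2}$ ($w{\left(m \right)} = - \frac{\sqrt{m - 12}}{2} = - \frac{\sqrt{-12 + m}}{2}$)
$D{\left(n \right)} = -360 - 2 n$ ($D{\left(n \right)} = - 2 \left(180 + n\right) = -360 - 2 n$)
$K{\left(L,C \right)} = 3 + C L$ ($K{\left(L,C \right)} = 3 + L C = 3 + C L$)
$p{\left(a \right)} = \left(13 + a\right)^{2}$
$D{\left(w{\left(-7 \right)} \right)} + p{\left(K{\left(\left(-1\right)^{2},0 \right)} \right)} = \left(-360 - 2 \left(- \frac{\sqrt{-12 - 7}}{2}\right)\right) + \left(13 + \left(3 + 0 \left(-1\right)^{2}\right)\right)^{2} = \left(-360 - 2 \left(- \frac{\sqrt{-19}}{2}\right)\right) + \left(13 + \left(3 + 0 \cdot 1\right)\right)^{2} = \left(-360 - 2 \left(- \frac{i \sqrt{19}}{2}\right)\right) + \left(13 + \left(3 + 0\right)\right)^{2} = \left(-360 - 2 \left(- \frac{i \sqrt{19}}{2}\right)\right) + \left(13 + 3\right)^{2} = \left(-360 + i \sqrt{19}\right) + 16^{2} = \left(-360 + i \sqrt{19}\right) + 256 = -104 + i \sqrt{19}$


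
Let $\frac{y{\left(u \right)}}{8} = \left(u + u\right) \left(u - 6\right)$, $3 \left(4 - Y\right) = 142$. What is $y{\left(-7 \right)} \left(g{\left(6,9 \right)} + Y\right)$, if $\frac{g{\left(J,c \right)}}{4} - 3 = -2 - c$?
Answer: $- \frac{329056}{3} \approx -1.0969 \cdot 10^{5}$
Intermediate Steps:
$g{\left(J,c \right)} = 4 - 4 c$ ($g{\left(J,c \right)} = 12 + 4 \left(-2 - c\right) = 12 - \left(8 + 4 c\right) = 4 - 4 c$)
$Y = - \frac{130}{3}$ ($Y = 4 - \frac{142}{3} = - \frac{130}{3} \approx -43.333$)
$y{\left(u \right)} = 16 u \left(-6 + u\right)$ ($y{\left(u \right)} = 8 \left(u + u\right) \left(u - 6\right) = 8 \cdot 2 u \left(-6 + u\right) = 16 u \left(-6 + u\right)$)
$y{\left(-7 \right)} \left(g{\left(6,9 \right)} + Y\right) = 16 \left(-7\right) \left(-6 - 7\right) \left(\left(4 - 36\right) - \frac{130}{3}\right) = 16 \left(-7\right) \left(-13\right) \left(\left(4 - 36\right) - \frac{130}{3}\right) = 1456 \left(-32 - \frac{130}{3}\right) = 1456 \left(- \frac{226}{3}\right) = - \frac{329056}{3}$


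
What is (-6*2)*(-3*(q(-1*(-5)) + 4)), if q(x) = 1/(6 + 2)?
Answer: 297/2 ≈ 148.50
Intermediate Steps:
q(x) = ⅛ (q(x) = 1/8 = ⅛)
(-6*2)*(-3*(q(-1*(-5)) + 4)) = (-6*2)*(-3*(⅛ + 4)) = -(-36)*33/8 = -12*(-99/8) = 297/2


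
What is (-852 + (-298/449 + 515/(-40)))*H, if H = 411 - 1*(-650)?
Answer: -3298664915/3592 ≈ -9.1834e+5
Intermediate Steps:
H = 1061 (H = 411 + 650 = 1061)
(-852 + (-298/449 + 515/(-40)))*H = (-852 + (-298/449 + 515/(-40)))*1061 = (-852 + (-298*1/449 + 515*(-1/40)))*1061 = (-852 + (-298/449 - 103/8))*1061 = (-852 - 48631/3592)*1061 = -3109015/3592*1061 = -3298664915/3592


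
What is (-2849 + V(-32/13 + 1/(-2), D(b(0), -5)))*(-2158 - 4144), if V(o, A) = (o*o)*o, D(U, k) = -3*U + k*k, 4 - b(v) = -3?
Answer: 159221785107/8788 ≈ 1.8118e+7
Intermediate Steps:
b(v) = 7 (b(v) = 4 - 1*(-3) = 4 + 3 = 7)
D(U, k) = k² - 3*U (D(U, k) = -3*U + k² = k² - 3*U)
V(o, A) = o³ (V(o, A) = o²*o = o³)
(-2849 + V(-32/13 + 1/(-2), D(b(0), -5)))*(-2158 - 4144) = (-2849 + (-32/13 + 1/(-2))³)*(-2158 - 4144) = (-2849 + (-32*1/13 + 1*(-½))³)*(-6302) = (-2849 + (-32/13 - ½)³)*(-6302) = (-2849 + (-77/26)³)*(-6302) = (-2849 - 456533/17576)*(-6302) = -50530557/17576*(-6302) = 159221785107/8788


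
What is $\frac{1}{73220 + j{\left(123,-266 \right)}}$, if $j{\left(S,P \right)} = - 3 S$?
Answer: $\frac{1}{72851} \approx 1.3727 \cdot 10^{-5}$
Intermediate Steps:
$\frac{1}{73220 + j{\left(123,-266 \right)}} = \frac{1}{73220 - 369} = \frac{1}{72851}$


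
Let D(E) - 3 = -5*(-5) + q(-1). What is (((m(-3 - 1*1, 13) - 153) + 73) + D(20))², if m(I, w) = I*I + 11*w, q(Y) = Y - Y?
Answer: 11449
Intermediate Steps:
q(Y) = 0
m(I, w) = I² + 11*w
D(E) = 28 (D(E) = 3 + (-5*(-5) + 0) = 3 + (25 + 0) = 3 + 25 = 28)
(((m(-3 - 1*1, 13) - 153) + 73) + D(20))² = (((((-3 - 1*1)² + 11*13) - 153) + 73) + 28)² = (((((-3 - 1)² + 143) - 153) + 73) + 28)² = (((((-4)² + 143) - 153) + 73) + 28)² = ((((16 + 143) - 153) + 73) + 28)² = (((159 - 153) + 73) + 28)² = ((6 + 73) + 28)² = (79 + 28)² = 107² = 11449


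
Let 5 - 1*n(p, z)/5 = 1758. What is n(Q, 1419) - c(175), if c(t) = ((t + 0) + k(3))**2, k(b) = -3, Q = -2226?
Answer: -38349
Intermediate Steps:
n(p, z) = -8765 (n(p, z) = 25 - 5*1758 = 25 - 8790 = -8765)
c(t) = (-3 + t)**2 (c(t) = ((t + 0) - 3)**2 = (t - 3)**2 = (-3 + t)**2)
n(Q, 1419) - c(175) = -8765 - (-3 + 175)**2 = -8765 - 1*172**2 = -8765 - 1*29584 = -8765 - 29584 = -38349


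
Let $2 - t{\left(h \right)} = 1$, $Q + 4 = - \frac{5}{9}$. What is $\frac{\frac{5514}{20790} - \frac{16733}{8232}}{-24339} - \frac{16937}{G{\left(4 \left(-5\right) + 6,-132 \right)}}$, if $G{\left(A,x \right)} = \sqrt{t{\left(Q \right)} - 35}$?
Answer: $\frac{2400697}{33059176920} + \frac{16937 i \sqrt{34}}{34} \approx 7.2618 \cdot 10^{-5} + 2904.7 i$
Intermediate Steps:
$Q = - \frac{41}{9}$ ($Q = -4 - \frac{5}{9} = - \frac{41}{9} \approx -4.5556$)
$t{\left(h \right)} = 1$ ($t{\left(h \right)} = 2 - 1 = 1$)
$G{\left(A,x \right)} = i \sqrt{34}$ ($G{\left(A,x \right)} = \sqrt{1 - 35} = \sqrt{-34} = i \sqrt{34}$)
$\frac{\frac{5514}{20790} - \frac{16733}{8232}}{-24339} - \frac{16937}{G{\left(4 \left(-5\right) + 6,-132 \right)}} = \frac{\frac{5514}{20790} - \frac{16733}{8232}}{-24339} - \frac{16937}{i \sqrt{34}} = \left(5514 \cdot \frac{1}{20790} - \frac{16733}{8232}\right) \left(- \frac{1}{24339}\right) - 16937 \left(- \frac{i \sqrt{34}}{34}\right) = \left(\frac{919}{3465} - \frac{16733}{8232}\right) \left(- \frac{1}{24339}\right) + \frac{16937 i \sqrt{34}}{34} = \left(- \frac{2400697}{1358280}\right) \left(- \frac{1}{24339}\right) + \frac{16937 i \sqrt{34}}{34} = \frac{2400697}{33059176920} + \frac{16937 i \sqrt{34}}{34}$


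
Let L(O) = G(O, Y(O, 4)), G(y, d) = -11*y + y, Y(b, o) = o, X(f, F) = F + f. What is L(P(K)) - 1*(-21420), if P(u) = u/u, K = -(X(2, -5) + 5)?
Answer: 21410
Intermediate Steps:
K = -2 (K = -((-5 + 2) + 5) = -(-3 + 5) = -1*2 = -2)
P(u) = 1
G(y, d) = -10*y
L(O) = -10*O
L(P(K)) - 1*(-21420) = -10*1 - 1*(-21420) = -10 + 21420 = 21410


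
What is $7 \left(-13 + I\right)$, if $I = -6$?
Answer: $-133$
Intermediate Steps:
$7 \left(-13 + I\right) = 7 \left(-13 - 6\right) = 7 \left(-19\right) = -133$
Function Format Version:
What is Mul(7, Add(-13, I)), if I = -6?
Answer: -133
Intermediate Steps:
Mul(7, Add(-13, I)) = Mul(7, Add(-13, -6)) = Mul(7, -19) = -133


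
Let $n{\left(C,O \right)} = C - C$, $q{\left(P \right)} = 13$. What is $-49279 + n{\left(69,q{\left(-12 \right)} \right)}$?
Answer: $-49279$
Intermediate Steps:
$n{\left(C,O \right)} = 0$
$-49279 + n{\left(69,q{\left(-12 \right)} \right)} = -49279 + 0 = -49279$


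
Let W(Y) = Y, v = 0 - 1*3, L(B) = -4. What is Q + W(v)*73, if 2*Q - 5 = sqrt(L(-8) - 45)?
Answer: -433/2 + 7*I/2 ≈ -216.5 + 3.5*I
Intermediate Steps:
v = -3 (v = 0 - 3 = -3)
Q = 5/2 + 7*I/2 (Q = 5/2 + sqrt(-4 - 45)/2 = 5/2 + sqrt(-49)/2 = 5/2 + (7*I)/2 = 5/2 + 7*I/2 ≈ 2.5 + 3.5*I)
Q + W(v)*73 = (5/2 + 7*I/2) - 3*73 = (5/2 + 7*I/2) - 219 = -433/2 + 7*I/2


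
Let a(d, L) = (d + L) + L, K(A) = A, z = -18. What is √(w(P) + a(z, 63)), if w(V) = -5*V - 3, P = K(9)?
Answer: 2*√15 ≈ 7.7460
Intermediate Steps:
a(d, L) = d + 2*L (a(d, L) = (L + d) + L = d + 2*L)
P = 9
w(V) = -3 - 5*V
√(w(P) + a(z, 63)) = √((-3 - 5*9) + (-18 + 2*63)) = √((-3 - 45) + (-18 + 126)) = √(-48 + 108) = √60 = 2*√15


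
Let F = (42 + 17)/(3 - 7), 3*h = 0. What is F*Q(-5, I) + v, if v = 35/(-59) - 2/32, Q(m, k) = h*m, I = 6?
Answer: -619/944 ≈ -0.65572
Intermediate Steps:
h = 0 (h = (1/3)*0 = 0)
Q(m, k) = 0 (Q(m, k) = 0*m = 0)
v = -619/944 (v = 35*(-1/59) - 2*1/32 = -35/59 - 1/16 = -619/944 ≈ -0.65572)
F = -59/4 (F = 59/(-4) = 59*(-1/4) = -59/4 ≈ -14.750)
F*Q(-5, I) + v = -59/4*0 - 619/944 = 0 - 619/944 = -619/944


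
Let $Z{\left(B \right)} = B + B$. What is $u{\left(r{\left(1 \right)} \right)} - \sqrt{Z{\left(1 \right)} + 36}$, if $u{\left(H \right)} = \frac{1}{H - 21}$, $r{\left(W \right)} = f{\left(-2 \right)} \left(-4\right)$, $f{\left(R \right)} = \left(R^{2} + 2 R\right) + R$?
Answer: $- \frac{1}{13} - \sqrt{38} \approx -6.2413$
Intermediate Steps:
$f{\left(R \right)} = R^{2} + 3 R$
$Z{\left(B \right)} = 2 B$
$r{\left(W \right)} = 8$ ($r{\left(W \right)} = - 2 \left(3 - 2\right) \left(-4\right) = \left(-2\right) 1 \left(-4\right) = \left(-2\right) \left(-4\right) = 8$)
$u{\left(H \right)} = \frac{1}{-21 + H}$
$u{\left(r{\left(1 \right)} \right)} - \sqrt{Z{\left(1 \right)} + 36} = \frac{1}{-21 + 8} - \sqrt{2 \cdot 1 + 36} = \frac{1}{-13} - \sqrt{2 + 36} = - \frac{1}{13} - \sqrt{38}$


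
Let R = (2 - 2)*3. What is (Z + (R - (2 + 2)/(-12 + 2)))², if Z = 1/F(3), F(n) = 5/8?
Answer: 4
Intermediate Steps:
R = 0 (R = 0*3 = 0)
F(n) = 5/8 (F(n) = 5*(⅛) = 5/8)
Z = 8/5 (Z = 1/(5/8) = 8/5 ≈ 1.6000)
(Z + (R - (2 + 2)/(-12 + 2)))² = (8/5 + (0 - (2 + 2)/(-12 + 2)))² = (8/5 + (0 - 4/(-10)))² = (8/5 + (0 - 4*(-1)/10))² = (8/5 + (0 - 1*(-⅖)))² = (8/5 + (0 + ⅖))² = (8/5 + ⅖)² = 2² = 4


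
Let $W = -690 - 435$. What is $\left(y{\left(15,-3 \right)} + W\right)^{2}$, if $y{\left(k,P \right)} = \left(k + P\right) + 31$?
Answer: $1170724$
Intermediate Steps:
$y{\left(k,P \right)} = 31 + P + k$ ($y{\left(k,P \right)} = \left(P + k\right) + 31 = 31 + P + k$)
$W = -1125$
$\left(y{\left(15,-3 \right)} + W\right)^{2} = \left(\left(31 - 3 + 15\right) - 1125\right)^{2} = \left(43 - 1125\right)^{2} = \left(-1082\right)^{2} = 1170724$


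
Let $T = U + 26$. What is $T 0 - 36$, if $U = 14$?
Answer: $-36$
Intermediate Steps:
$T = 40$ ($T = 14 + 26 = 40$)
$T 0 - 36 = 40 \cdot 0 - 36 = 0 - 36 = -36$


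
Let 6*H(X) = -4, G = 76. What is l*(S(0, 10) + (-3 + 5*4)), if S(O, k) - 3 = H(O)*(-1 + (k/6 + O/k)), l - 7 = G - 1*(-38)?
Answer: 21296/9 ≈ 2366.2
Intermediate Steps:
H(X) = -⅔ (H(X) = (⅙)*(-4) = -⅔)
l = 121 (l = 7 + (76 - 1*(-38)) = 7 + (76 + 38) = 7 + 114 = 121)
S(O, k) = 11/3 - k/9 - 2*O/(3*k) (S(O, k) = 3 - 2*(-1 + (k/6 + O/k))/3 = 3 - 2*(-1 + k/6 + O/k)/3 = 3 + (⅔ - k/9 - 2*O/(3*k)) = 11/3 - k/9 - 2*O/(3*k))
l*(S(0, 10) + (-3 + 5*4)) = 121*((⅑)*(-6*0 + 10*(33 - 1*10))/10 + (-3 + 5*4)) = 121*((⅑)*(⅒)*(0 + 10*(33 - 10)) + (-3 + 20)) = 121*((⅑)*(⅒)*(0 + 10*23) + 17) = 121*((⅑)*(⅒)*(0 + 230) + 17) = 121*((⅑)*(⅒)*230 + 17) = 121*(23/9 + 17) = 121*(176/9) = 21296/9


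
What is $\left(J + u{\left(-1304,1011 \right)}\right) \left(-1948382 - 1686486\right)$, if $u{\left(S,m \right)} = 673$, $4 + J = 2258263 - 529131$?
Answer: $-6287598301268$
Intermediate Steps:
$J = 1729128$ ($J = -4 + \left(2258263 - 529131\right) = -4 + 1729132 = 1729128$)
$\left(J + u{\left(-1304,1011 \right)}\right) \left(-1948382 - 1686486\right) = \left(1729128 + 673\right) \left(-1948382 - 1686486\right) = 1729801 \left(-3634868\right) = -6287598301268$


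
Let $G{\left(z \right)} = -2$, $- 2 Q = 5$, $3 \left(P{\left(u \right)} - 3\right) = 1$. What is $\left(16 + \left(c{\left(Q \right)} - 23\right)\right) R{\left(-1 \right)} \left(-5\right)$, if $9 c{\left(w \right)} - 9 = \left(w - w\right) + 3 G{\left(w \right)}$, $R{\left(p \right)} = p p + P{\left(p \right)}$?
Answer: $\frac{1300}{9} \approx 144.44$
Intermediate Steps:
$P{\left(u \right)} = \frac{10}{3}$ ($P{\left(u \right)} = 3 + \frac{1}{3} \cdot 1 = 3 + \frac{1}{3} = \frac{10}{3}$)
$Q = - \frac{5}{2}$ ($Q = \left(- \frac{1}{2}\right) 5 = - \frac{5}{2} \approx -2.5$)
$R{\left(p \right)} = \frac{10}{3} + p^{2}$ ($R{\left(p \right)} = p p + \frac{10}{3} = p^{2} + \frac{10}{3} = \frac{10}{3} + p^{2}$)
$c{\left(w \right)} = \frac{1}{3}$ ($c{\left(w \right)} = 1 + \frac{\left(w - w\right) + 3 \left(-2\right)}{9} = 1 + \frac{0 - 6}{9} = 1 + \frac{1}{9} \left(-6\right) = 1 - \frac{2}{3} = \frac{1}{3}$)
$\left(16 + \left(c{\left(Q \right)} - 23\right)\right) R{\left(-1 \right)} \left(-5\right) = \left(16 + \left(\frac{1}{3} - 23\right)\right) \left(\frac{10}{3} + \left(-1\right)^{2}\right) \left(-5\right) = \left(16 + \left(\frac{1}{3} - 23\right)\right) \left(\frac{10}{3} + 1\right) \left(-5\right) = \left(16 - \frac{68}{3}\right) \frac{13}{3} \left(-5\right) = \left(- \frac{20}{3}\right) \left(- \frac{65}{3}\right) = \frac{1300}{9}$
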